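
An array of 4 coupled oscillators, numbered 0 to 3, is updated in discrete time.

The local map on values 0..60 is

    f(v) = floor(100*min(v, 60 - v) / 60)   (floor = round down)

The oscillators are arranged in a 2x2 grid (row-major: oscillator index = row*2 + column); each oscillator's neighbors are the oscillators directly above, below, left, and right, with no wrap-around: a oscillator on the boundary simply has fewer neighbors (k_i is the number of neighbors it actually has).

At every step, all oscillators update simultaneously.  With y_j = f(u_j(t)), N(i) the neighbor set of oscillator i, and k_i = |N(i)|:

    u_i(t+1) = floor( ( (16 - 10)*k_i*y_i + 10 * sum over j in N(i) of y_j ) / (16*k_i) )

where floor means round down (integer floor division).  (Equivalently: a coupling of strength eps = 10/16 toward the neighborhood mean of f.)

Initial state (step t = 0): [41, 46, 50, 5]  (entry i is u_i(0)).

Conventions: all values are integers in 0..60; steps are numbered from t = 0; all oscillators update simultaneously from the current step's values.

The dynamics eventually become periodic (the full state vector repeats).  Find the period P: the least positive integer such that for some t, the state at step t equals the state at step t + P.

Simulating step by step:
t=0: [41, 46, 50, 5]
t=1: [23, 20, 18, 15]
t=2: [33, 32, 30, 29]
t=3: [46, 46, 47, 48]
t=4: [22, 22, 21, 21]
t=5: [35, 35, 35, 35]
t=6: [41, 41, 41, 41]
t=7: [31, 31, 31, 31]
t=8: [48, 48, 48, 48]
t=9: [20, 20, 20, 20]
t=10: [33, 33, 33, 33]
t=11: [45, 45, 45, 45]
t=12: [25, 25, 25, 25]
t=13: [41, 41, 41, 41]

Answer: 7
Key observation: The state at step 6, [41, 41, 41, 41], reappears at step 13 — and no state repeats earlier — so the cycle the system enters has period 7.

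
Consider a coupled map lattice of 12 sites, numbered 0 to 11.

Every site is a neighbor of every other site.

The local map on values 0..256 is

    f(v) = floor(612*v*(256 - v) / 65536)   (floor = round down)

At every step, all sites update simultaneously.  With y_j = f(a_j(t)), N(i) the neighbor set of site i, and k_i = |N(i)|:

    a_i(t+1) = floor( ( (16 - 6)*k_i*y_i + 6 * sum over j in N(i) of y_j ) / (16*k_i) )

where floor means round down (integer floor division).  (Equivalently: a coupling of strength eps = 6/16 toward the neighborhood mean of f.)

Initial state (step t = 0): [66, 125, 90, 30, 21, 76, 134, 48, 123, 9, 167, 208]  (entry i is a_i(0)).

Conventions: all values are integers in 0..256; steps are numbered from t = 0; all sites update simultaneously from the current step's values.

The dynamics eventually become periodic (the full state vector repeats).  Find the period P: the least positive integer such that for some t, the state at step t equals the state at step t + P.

Simulating step by step:
t=0: [66, 125, 90, 30, 21, 76, 134, 48, 123, 9, 167, 208]
t=1: [113, 133, 126, 81, 71, 119, 133, 99, 133, 55, 125, 99]
t=2: [146, 148, 148, 136, 130, 148, 148, 143, 148, 119, 148, 143]
t=3: [149, 149, 149, 151, 151, 149, 149, 149, 149, 151, 149, 149]
t=4: [148, 148, 148, 148, 148, 148, 148, 148, 148, 148, 148, 148]
t=5: [149, 149, 149, 149, 149, 149, 149, 149, 149, 149, 149, 149]
t=6: [148, 148, 148, 148, 148, 148, 148, 148, 148, 148, 148, 148]

Answer: 2
Key observation: The state at step 4, [148, 148, 148, 148, 148, 148, 148, 148, 148, 148, 148, 148], reappears at step 6 — and no state repeats earlier — so the cycle the system enters has period 2.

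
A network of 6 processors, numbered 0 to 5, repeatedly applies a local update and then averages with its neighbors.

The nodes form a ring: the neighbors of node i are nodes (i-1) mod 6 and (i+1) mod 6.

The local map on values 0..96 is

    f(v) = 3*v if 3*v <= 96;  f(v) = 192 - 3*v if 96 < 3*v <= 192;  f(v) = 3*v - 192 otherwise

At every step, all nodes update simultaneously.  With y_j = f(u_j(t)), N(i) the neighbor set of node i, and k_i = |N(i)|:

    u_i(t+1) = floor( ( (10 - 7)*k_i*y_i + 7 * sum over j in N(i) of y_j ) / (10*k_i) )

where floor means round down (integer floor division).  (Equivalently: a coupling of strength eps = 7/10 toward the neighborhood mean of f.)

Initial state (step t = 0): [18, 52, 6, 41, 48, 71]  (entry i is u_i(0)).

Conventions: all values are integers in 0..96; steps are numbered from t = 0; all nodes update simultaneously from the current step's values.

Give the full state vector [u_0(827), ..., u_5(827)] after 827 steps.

Answer: [73, 72, 73, 73, 72, 73]
Key observation: The state at step 15, [34, 35, 34, 34, 35, 34], reappears at step 20: the system is in a cycle of period 5 from step 15 on.  Therefore the state at step 827 equals the state at step 15 + ((827 - 15) mod 5) = 17, which is [73, 72, 73, 73, 72, 73].

Derivation:
t=0: [18, 52, 6, 41, 48, 71]
t=1: [36, 36, 42, 43, 45, 42]
t=2: [77, 77, 71, 61, 62, 69]
t=3: [30, 32, 23, 12, 10, 20]
t=4: [81, 84, 66, 45, 42, 60]
t=5: [40, 37, 42, 42, 43, 44]
t=6: [70, 72, 71, 64, 63, 65]
t=7: [14, 20, 14, 8, 1, 8]
t=8: [42, 47, 42, 22, 17, 22]
t=9: [60, 61, 60, 60, 61, 60]
t=10: [10, 11, 10, 10, 11, 10]
t=11: [31, 30, 31, 31, 30, 31]
t=12: [91, 92, 91, 91, 92, 91]
t=13: [82, 81, 82, 82, 81, 82]
t=14: [52, 53, 52, 52, 53, 52]
t=15: [34, 35, 34, 34, 35, 34]
t=16: [88, 89, 88, 88, 89, 88]
t=17: [73, 72, 73, 73, 72, 73]
t=18: [25, 26, 25, 25, 26, 25]
t=19: [76, 75, 76, 76, 75, 76]
t=20: [34, 35, 34, 34, 35, 34]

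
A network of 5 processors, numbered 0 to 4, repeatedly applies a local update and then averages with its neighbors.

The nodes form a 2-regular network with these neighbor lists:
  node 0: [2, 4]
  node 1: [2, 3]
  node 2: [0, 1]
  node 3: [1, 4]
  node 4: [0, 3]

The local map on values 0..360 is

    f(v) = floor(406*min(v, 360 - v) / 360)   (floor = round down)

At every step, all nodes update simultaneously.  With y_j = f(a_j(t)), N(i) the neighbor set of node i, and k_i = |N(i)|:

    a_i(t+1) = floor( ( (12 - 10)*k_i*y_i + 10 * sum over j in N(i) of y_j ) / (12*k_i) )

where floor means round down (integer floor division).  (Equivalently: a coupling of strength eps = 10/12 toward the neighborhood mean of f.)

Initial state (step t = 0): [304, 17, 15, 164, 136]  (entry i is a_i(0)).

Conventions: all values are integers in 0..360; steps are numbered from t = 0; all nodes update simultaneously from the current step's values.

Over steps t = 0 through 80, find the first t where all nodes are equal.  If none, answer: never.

Answer: 9
Key observation: Synchronization is absorbing here: once all nodes are equal they stay equal, and step 9 is the first all-equal step.

Derivation:
t=0: [304, 17, 15, 164, 136]  (not all equal)
t=1: [80, 86, 36, 102, 128]  (not all equal)
t=2: [91, 80, 84, 119, 109]  (not all equal)
t=3: [107, 110, 95, 110, 118]  (not all equal)
t=4: [120, 116, 119, 127, 123]  (not all equal)
t=5: [135, 137, 132, 135, 138]  (not all equal)
t=6: [151, 150, 152, 154, 152]  (not all equal)
t=7: [170, 171, 169, 170, 171]  (not all equal)
t=8: [191, 190, 191, 191, 191]  (not all equal)
t=9: [190, 190, 190, 190, 190]  (all equal)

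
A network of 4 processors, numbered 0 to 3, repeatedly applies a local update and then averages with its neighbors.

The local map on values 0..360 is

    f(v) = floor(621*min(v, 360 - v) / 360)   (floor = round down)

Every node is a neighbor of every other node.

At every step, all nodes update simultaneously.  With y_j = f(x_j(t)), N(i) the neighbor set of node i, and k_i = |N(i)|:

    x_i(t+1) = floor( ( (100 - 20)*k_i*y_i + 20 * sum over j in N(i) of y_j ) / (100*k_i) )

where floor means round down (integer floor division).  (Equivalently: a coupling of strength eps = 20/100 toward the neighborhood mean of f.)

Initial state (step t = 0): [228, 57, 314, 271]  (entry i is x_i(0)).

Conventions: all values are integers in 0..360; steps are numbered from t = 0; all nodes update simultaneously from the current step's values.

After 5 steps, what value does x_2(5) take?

Answer: x_2(5) = 241

Derivation:
t=0: [228, 57, 314, 271]
t=1: [203, 109, 95, 149]
t=2: [256, 196, 178, 247]
t=3: [195, 270, 289, 206]
t=4: [263, 168, 144, 249]
t=5: [182, 271, 241, 199]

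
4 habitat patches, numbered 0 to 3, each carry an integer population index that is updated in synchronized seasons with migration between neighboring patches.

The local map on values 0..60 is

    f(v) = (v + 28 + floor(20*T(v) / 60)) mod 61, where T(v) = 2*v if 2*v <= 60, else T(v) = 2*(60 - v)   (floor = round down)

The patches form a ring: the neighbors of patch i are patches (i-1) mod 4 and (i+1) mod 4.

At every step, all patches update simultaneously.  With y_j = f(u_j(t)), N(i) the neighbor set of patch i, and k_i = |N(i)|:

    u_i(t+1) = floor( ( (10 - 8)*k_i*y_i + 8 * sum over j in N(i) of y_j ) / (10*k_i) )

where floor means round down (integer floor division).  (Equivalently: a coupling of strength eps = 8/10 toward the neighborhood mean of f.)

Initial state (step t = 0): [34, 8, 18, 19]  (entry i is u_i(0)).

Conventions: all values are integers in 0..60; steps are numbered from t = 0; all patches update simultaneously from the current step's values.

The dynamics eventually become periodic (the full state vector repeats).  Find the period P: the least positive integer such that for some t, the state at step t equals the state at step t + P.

Answer: 21
Key observation: The state at step 7, [23, 23, 23, 23], reappears at step 28 — and no state repeats earlier — so the cycle the system enters has period 21.

Derivation:
t=0: [34, 8, 18, 19]
t=1: [43, 38, 51, 42]
t=2: [20, 21, 20, 22]
t=3: [2, 0, 2, 0]
t=4: [28, 30, 28, 30]
t=5: [16, 13, 16, 13]
t=6: [50, 53, 50, 53]
t=7: [23, 23, 23, 23]
t=8: [5, 5, 5, 5]
t=9: [36, 36, 36, 36]
t=10: [19, 19, 19, 19]
t=11: [59, 59, 59, 59]
t=12: [26, 26, 26, 26]
t=13: [10, 10, 10, 10]
t=14: [44, 44, 44, 44]
t=15: [21, 21, 21, 21]
t=16: [2, 2, 2, 2]
t=17: [31, 31, 31, 31]
t=18: [17, 17, 17, 17]
t=19: [56, 56, 56, 56]
t=20: [25, 25, 25, 25]
t=21: [8, 8, 8, 8]
t=22: [41, 41, 41, 41]
t=23: [20, 20, 20, 20]
t=24: [0, 0, 0, 0]
t=25: [28, 28, 28, 28]
t=26: [13, 13, 13, 13]
t=27: [49, 49, 49, 49]
t=28: [23, 23, 23, 23]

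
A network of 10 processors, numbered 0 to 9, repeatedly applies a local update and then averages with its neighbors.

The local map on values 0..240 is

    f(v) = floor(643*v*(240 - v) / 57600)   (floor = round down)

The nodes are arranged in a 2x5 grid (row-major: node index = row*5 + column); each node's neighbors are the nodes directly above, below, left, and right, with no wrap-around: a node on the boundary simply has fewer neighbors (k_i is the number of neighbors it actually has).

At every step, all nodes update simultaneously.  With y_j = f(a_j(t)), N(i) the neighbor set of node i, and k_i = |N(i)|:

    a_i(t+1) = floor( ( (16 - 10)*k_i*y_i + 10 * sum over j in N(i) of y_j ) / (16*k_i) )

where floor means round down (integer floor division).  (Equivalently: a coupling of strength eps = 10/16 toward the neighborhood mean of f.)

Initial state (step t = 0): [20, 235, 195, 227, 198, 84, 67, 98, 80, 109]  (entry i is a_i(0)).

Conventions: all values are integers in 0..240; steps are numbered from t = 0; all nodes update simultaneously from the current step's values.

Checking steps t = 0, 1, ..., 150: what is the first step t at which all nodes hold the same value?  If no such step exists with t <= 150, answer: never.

Answer: 6
Key observation: Synchronization is absorbing here: once all nodes are equal they stay equal, and step 6 is the first all-equal step.

Derivation:
t=0: [20, 235, 195, 227, 198, 84, 67, 98, 80, 109]  (not all equal)
t=1: [68, 62, 78, 80, 94, 110, 113, 134, 125, 132]  (not all equal)
t=2: [136, 135, 141, 147, 151, 150, 151, 155, 155, 157]  (not all equal)
t=3: [155, 155, 153, 151, 149, 152, 151, 149, 147, 147]  (not all equal)
t=4: [147, 147, 148, 150, 151, 148, 149, 150, 151, 151]  (not all equal)
t=5: [151, 151, 150, 150, 150, 151, 151, 150, 150, 150]  (not all equal)
t=6: [150, 150, 150, 150, 150, 150, 150, 150, 150, 150]  (all equal)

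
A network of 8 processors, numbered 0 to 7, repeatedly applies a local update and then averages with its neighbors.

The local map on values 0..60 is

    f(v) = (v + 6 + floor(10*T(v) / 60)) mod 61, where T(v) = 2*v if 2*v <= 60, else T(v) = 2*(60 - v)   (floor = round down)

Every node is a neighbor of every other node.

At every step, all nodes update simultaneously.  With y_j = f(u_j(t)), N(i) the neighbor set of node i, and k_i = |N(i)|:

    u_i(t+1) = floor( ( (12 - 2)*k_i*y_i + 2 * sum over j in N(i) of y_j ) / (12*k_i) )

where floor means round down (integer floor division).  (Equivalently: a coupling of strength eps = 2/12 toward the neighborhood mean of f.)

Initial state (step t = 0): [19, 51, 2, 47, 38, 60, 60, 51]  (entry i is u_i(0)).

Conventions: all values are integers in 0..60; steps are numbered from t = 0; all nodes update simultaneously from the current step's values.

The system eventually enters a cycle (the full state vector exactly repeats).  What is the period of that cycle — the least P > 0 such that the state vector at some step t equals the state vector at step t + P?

Simulating step by step:
t=0: [19, 51, 2, 47, 38, 60, 60, 51]
t=1: [31, 55, 13, 52, 47, 10, 10, 55]
t=2: [42, 6, 24, 53, 51, 20, 20, 6]
t=3: [49, 17, 36, 5, 54, 31, 31, 17]
t=4: [53, 29, 46, 16, 7, 43, 43, 29]
t=5: [7, 42, 52, 28, 19, 50, 50, 42]
t=6: [21, 52, 57, 43, 34, 56, 56, 52]
t=7: [33, 54, 8, 49, 45, 7, 7, 54]
t=8: [43, 5, 17, 51, 50, 17, 17, 5]
t=9: [50, 16, 29, 55, 54, 29, 29, 16]
t=10: [53, 27, 41, 6, 6, 41, 41, 27]
t=11: [6, 40, 49, 17, 17, 49, 49, 40]
t=12: [19, 50, 55, 30, 30, 55, 55, 50]
t=13: [30, 53, 6, 43, 43, 6, 6, 53]
t=14: [41, 4, 16, 48, 48, 16, 16, 4]
t=15: [49, 15, 28, 53, 53, 28, 28, 15]
t=16: [52, 26, 40, 5, 5, 40, 40, 26]
t=17: [56, 40, 49, 17, 17, 49, 49, 40]
t=18: [9, 50, 54, 30, 30, 54, 54, 50]
t=19: [20, 53, 6, 42, 42, 6, 6, 53]
t=20: [30, 4, 15, 48, 48, 15, 15, 4]
t=21: [43, 15, 27, 53, 53, 27, 27, 15]
t=22: [49, 26, 39, 5, 5, 39, 39, 26]
t=23: [54, 39, 49, 17, 17, 49, 49, 39]
t=24: [8, 50, 54, 30, 30, 54, 54, 50]
t=25: [18, 53, 6, 42, 42, 6, 6, 53]
t=26: [28, 4, 15, 48, 48, 15, 15, 4]
t=27: [40, 15, 27, 53, 53, 27, 27, 15]
t=28: [47, 26, 39, 5, 5, 39, 39, 26]
t=29: [53, 39, 49, 17, 17, 49, 49, 39]
t=30: [7, 50, 54, 30, 30, 54, 54, 50]
t=31: [17, 53, 6, 42, 42, 6, 6, 53]
t=32: [26, 4, 15, 47, 47, 15, 15, 4]
t=33: [38, 14, 27, 52, 52, 27, 27, 14]
t=34: [49, 27, 42, 56, 56, 42, 42, 27]
t=35: [54, 41, 51, 8, 8, 51, 51, 41]
t=36: [8, 50, 56, 20, 20, 56, 56, 50]
t=37: [17, 52, 6, 30, 30, 6, 6, 52]
t=38: [29, 55, 18, 43, 43, 18, 18, 55]
t=39: [41, 6, 30, 49, 49, 30, 30, 6]
t=40: [50, 19, 45, 54, 54, 45, 45, 19]
t=41: [54, 32, 52, 7, 7, 52, 52, 32]
t=42: [8, 45, 55, 19, 19, 55, 55, 45]
t=43: [17, 49, 5, 29, 29, 5, 5, 49]
t=44: [29, 53, 16, 42, 42, 16, 16, 53]
t=45: [41, 5, 27, 49, 49, 27, 27, 5]
t=46: [50, 17, 41, 54, 54, 41, 41, 17]
t=47: [54, 29, 49, 7, 7, 49, 49, 29]
t=48: [7, 42, 53, 19, 19, 53, 53, 42]
t=49: [16, 48, 4, 29, 29, 4, 4, 48]
t=50: [28, 53, 15, 41, 41, 15, 15, 53]
t=51: [40, 5, 26, 48, 48, 26, 26, 5]
t=52: [49, 17, 39, 54, 54, 39, 39, 17]
t=53: [53, 29, 48, 7, 7, 48, 48, 29]
t=54: [6, 42, 53, 19, 19, 53, 53, 42]
t=55: [15, 48, 4, 29, 29, 4, 4, 48]
t=56: [27, 53, 15, 41, 41, 15, 15, 53]
t=57: [39, 5, 26, 48, 48, 26, 26, 5]
t=58: [49, 17, 39, 54, 54, 39, 39, 17]

Answer: 6
Key observation: The state at step 52, [49, 17, 39, 54, 54, 39, 39, 17], reappears at step 58 — and no state repeats earlier — so the cycle the system enters has period 6.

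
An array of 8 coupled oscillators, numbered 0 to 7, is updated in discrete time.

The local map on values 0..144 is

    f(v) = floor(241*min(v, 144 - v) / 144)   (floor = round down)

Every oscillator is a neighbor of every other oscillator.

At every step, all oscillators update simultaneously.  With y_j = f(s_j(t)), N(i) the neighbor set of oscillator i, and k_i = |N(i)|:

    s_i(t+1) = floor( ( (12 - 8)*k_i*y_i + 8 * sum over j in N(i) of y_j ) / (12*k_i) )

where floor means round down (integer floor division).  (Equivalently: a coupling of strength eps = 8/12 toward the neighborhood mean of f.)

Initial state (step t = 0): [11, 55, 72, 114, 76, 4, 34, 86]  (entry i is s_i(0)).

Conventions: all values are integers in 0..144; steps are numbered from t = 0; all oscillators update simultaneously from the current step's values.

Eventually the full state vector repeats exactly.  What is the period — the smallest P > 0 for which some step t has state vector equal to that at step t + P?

Answer: 10
Key observation: The state at step 5, [61, 61, 61, 61, 61, 61, 61, 61], reappears at step 15 — and no state repeats earlier — so the cycle the system enters has period 10.

Derivation:
t=0: [11, 55, 72, 114, 76, 4, 34, 86]
t=1: [56, 74, 81, 64, 79, 54, 65, 75]
t=2: [102, 108, 105, 105, 106, 101, 106, 107]
t=3: [66, 63, 64, 64, 64, 66, 64, 63]
t=4: [107, 106, 107, 107, 107, 107, 107, 106]
t=5: [61, 61, 61, 61, 61, 61, 61, 61]
t=6: [102, 102, 102, 102, 102, 102, 102, 102]
t=7: [70, 70, 70, 70, 70, 70, 70, 70]
t=8: [117, 117, 117, 117, 117, 117, 117, 117]
t=9: [45, 45, 45, 45, 45, 45, 45, 45]
t=10: [75, 75, 75, 75, 75, 75, 75, 75]
t=11: [115, 115, 115, 115, 115, 115, 115, 115]
t=12: [48, 48, 48, 48, 48, 48, 48, 48]
t=13: [80, 80, 80, 80, 80, 80, 80, 80]
t=14: [107, 107, 107, 107, 107, 107, 107, 107]
t=15: [61, 61, 61, 61, 61, 61, 61, 61]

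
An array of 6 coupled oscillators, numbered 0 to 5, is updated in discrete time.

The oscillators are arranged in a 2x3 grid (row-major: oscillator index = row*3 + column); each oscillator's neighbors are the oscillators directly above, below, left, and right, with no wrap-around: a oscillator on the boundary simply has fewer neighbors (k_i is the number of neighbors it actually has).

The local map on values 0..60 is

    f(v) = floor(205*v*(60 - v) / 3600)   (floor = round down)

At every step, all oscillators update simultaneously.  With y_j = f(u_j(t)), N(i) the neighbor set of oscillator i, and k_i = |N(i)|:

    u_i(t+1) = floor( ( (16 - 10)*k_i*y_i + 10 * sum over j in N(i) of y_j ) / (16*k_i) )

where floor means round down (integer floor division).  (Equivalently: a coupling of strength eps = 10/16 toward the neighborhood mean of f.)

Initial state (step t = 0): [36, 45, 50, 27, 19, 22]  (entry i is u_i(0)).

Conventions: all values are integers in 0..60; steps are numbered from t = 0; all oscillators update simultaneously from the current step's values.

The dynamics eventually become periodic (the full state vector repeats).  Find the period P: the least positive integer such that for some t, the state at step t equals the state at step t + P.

Answer: 4
Key observation: The state at step 17, [50, 50, 50, 50, 50, 50], reappears at step 21 — and no state repeats earlier — so the cycle the system enters has period 4.

Derivation:
t=0: [36, 45, 50, 27, 19, 22]
t=1: [45, 39, 37, 47, 44, 40]
t=2: [39, 43, 46, 37, 41, 44]
t=3: [45, 41, 38, 46, 43, 40]
t=4: [39, 42, 45, 38, 41, 44]
t=5: [45, 42, 40, 45, 43, 40]
t=6: [39, 41, 44, 38, 41, 43]
t=7: [45, 43, 41, 45, 44, 41]
t=8: [38, 40, 43, 38, 40, 42]
t=9: [46, 44, 42, 46, 45, 43]
t=10: [37, 39, 41, 36, 38, 40]
t=11: [47, 46, 44, 48, 46, 45]
t=12: [34, 36, 38, 33, 35, 38]
t=13: [49, 48, 47, 49, 48, 47]
t=14: [30, 32, 33, 30, 32, 33]
t=15: [51, 50, 50, 51, 50, 50]
t=16: [26, 27, 28, 26, 27, 28]
t=17: [50, 50, 50, 50, 50, 50]
t=18: [28, 28, 28, 28, 28, 28]
t=19: [51, 51, 51, 51, 51, 51]
t=20: [26, 26, 26, 26, 26, 26]
t=21: [50, 50, 50, 50, 50, 50]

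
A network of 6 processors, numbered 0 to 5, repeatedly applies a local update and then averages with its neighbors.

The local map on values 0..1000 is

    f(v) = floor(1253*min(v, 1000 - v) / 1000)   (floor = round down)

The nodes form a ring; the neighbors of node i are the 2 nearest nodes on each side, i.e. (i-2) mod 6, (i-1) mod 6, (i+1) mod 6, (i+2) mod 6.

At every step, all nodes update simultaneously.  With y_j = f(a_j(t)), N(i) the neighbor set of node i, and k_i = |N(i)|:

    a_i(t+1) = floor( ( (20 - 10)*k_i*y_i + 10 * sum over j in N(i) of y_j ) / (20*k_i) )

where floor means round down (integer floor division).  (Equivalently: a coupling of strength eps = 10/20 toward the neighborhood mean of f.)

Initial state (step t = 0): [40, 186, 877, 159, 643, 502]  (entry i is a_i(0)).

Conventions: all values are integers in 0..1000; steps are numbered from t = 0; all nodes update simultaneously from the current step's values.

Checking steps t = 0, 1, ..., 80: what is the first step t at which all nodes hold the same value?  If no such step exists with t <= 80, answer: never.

Answer: 23
Key observation: Synchronization is absorbing here: once all nodes are equal they stay equal, and step 23 is the first all-equal step.

Derivation:
t=0: [40, 186, 877, 159, 643, 502]  (not all equal)
t=1: [207, 244, 193, 281, 351, 427]  (not all equal)
t=2: [319, 325, 289, 366, 392, 436]  (not all equal)
t=3: [425, 424, 400, 454, 466, 492]  (not all equal)
t=4: [544, 542, 527, 562, 568, 584]  (not all equal)
t=5: [563, 565, 575, 552, 549, 539]  (not all equal)
t=6: [550, 549, 543, 557, 559, 565]  (not all equal)
t=7: [560, 561, 565, 556, 555, 551]  (not all equal)
t=8: [552, 551, 549, 554, 555, 557]  (not all equal)
t=9: [560, 560, 562, 558, 558, 557]  (not all equal)
t=10: [551, 551, 550, 552, 552, 553]  (not all equal)
t=11: [561, 561, 562, 561, 561, 560]  (not all equal)
t=12: [549, 549, 549, 549, 549, 550]  (not all equal)
t=13: [564, 564, 565, 564, 564, 564]  (not all equal)
t=14: [545, 545, 545, 545, 545, 546]  (not all equal)
t=15: [569, 569, 570, 569, 569, 569]  (not all equal)
t=16: [539, 539, 539, 539, 539, 540]  (not all equal)
t=17: [576, 576, 577, 576, 576, 576]  (not all equal)
t=18: [530, 530, 530, 530, 530, 531]  (not all equal)
t=19: [587, 587, 588, 587, 587, 587]  (not all equal)
t=20: [516, 516, 516, 516, 516, 517]  (not all equal)
t=21: [605, 605, 606, 605, 605, 605]  (not all equal)
t=22: [493, 493, 493, 493, 493, 494]  (not all equal)
t=23: [617, 617, 617, 617, 617, 617]  (all equal)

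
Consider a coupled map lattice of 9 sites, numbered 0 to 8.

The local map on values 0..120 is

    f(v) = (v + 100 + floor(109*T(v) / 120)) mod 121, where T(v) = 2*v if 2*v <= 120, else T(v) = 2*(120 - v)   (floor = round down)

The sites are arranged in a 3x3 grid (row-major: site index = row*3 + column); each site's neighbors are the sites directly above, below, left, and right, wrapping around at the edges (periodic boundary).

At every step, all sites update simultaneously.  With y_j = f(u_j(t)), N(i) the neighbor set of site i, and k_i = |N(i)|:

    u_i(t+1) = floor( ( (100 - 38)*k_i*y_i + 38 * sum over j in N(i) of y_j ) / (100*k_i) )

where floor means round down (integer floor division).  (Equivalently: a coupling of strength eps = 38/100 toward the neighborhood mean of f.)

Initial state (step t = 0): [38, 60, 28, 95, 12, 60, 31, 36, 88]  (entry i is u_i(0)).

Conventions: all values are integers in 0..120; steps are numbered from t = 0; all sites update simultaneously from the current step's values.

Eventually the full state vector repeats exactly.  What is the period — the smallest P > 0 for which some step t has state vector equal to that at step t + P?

Simulating step by step:
t=0: [38, 60, 28, 95, 12, 60, 31, 36, 88]
t=1: [78, 39, 49, 91, 31, 34, 68, 59, 24]
t=2: [28, 75, 93, 16, 58, 67, 20, 35, 50]
t=3: [42, 23, 20, 27, 25, 28, 48, 65, 86]
t=4: [83, 45, 40, 64, 47, 49, 87, 33, 24]
t=5: [26, 91, 82, 37, 98, 98, 16, 69, 55]
t=6: [43, 19, 22, 80, 92, 92, 30, 26, 23]
t=7: [75, 38, 41, 21, 8, 8, 58, 45, 41]
t=8: [31, 73, 76, 27, 22, 22, 36, 84, 79]
t=9: [56, 21, 20, 55, 36, 36, 62, 18, 20]
t=10: [19, 38, 37, 26, 64, 64, 24, 34, 37]
t=11: [45, 73, 72, 44, 36, 37, 51, 68, 72]
t=12: [78, 31, 31, 88, 70, 71, 23, 23, 22]
t=13: [24, 54, 53, 11, 23, 23, 36, 42, 40]
t=14: [38, 24, 22, 25, 41, 40, 72, 81, 77]
t=15: [67, 50, 47, 57, 76, 75, 25, 21, 22]
t=16: [41, 91, 87, 20, 26, 25, 41, 44, 44]
t=17: [71, 24, 25, 49, 50, 48, 89, 86, 86]
t=18: [31, 46, 47, 96, 100, 98, 15, 19, 19]
t=19: [74, 97, 99, 103, 106, 107, 36, 46, 46]
t=20: [49, 105, 105, 99, 110, 109, 82, 106, 106]
t=21: [105, 111, 111, 104, 108, 108, 48, 100, 100]
t=22: [110, 107, 107, 111, 108, 108, 113, 113, 113]
t=23: [107, 108, 108, 106, 107, 107, 104, 104, 104]
t=24: [109, 108, 108, 109, 109, 109, 111, 111, 111]
t=25: [107, 107, 107, 106, 107, 107, 106, 106, 106]
t=26: [109, 109, 109, 109, 109, 109, 109, 109, 109]
t=27: [107, 107, 107, 107, 107, 107, 107, 107, 107]
t=28: [109, 109, 109, 109, 109, 109, 109, 109, 109]

Answer: 2
Key observation: The state at step 26, [109, 109, 109, 109, 109, 109, 109, 109, 109], reappears at step 28 — and no state repeats earlier — so the cycle the system enters has period 2.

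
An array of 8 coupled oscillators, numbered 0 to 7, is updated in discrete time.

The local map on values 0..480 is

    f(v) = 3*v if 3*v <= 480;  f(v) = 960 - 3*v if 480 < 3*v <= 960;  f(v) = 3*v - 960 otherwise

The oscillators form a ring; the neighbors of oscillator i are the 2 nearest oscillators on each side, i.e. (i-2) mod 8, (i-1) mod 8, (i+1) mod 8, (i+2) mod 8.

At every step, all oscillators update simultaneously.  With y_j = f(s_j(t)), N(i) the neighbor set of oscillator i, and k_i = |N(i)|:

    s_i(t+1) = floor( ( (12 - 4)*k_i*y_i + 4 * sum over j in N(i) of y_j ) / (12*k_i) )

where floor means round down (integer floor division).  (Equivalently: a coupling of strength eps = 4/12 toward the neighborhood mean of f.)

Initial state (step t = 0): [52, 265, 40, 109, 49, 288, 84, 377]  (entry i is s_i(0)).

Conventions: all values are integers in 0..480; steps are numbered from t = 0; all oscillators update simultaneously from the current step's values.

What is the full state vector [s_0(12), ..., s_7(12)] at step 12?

Simulating step by step:
t=0: [52, 265, 40, 109, 49, 288, 84, 377]
t=1: [163, 174, 146, 262, 164, 138, 215, 169]
t=2: [451, 420, 421, 262, 423, 393, 360, 438]
t=3: [351, 302, 300, 210, 274, 225, 186, 322]
t=4: [105, 76, 91, 264, 181, 263, 311, 73]
t=5: [272, 233, 276, 202, 331, 183, 111, 207]
t=6: [184, 254, 154, 305, 124, 362, 299, 321]
t=7: [332, 208, 393, 126, 306, 124, 117, 68]
t=8: [116, 293, 212, 332, 138, 329, 288, 227]
t=9: [297, 136, 289, 94, 316, 86, 153, 232]
t=10: [148, 331, 126, 252, 99, 256, 356, 275]
t=11: [350, 118, 333, 211, 271, 190, 161, 154]
t=12: [171, 312, 102, 295, 200, 377, 408, 417]

Answer: [171, 312, 102, 295, 200, 377, 408, 417]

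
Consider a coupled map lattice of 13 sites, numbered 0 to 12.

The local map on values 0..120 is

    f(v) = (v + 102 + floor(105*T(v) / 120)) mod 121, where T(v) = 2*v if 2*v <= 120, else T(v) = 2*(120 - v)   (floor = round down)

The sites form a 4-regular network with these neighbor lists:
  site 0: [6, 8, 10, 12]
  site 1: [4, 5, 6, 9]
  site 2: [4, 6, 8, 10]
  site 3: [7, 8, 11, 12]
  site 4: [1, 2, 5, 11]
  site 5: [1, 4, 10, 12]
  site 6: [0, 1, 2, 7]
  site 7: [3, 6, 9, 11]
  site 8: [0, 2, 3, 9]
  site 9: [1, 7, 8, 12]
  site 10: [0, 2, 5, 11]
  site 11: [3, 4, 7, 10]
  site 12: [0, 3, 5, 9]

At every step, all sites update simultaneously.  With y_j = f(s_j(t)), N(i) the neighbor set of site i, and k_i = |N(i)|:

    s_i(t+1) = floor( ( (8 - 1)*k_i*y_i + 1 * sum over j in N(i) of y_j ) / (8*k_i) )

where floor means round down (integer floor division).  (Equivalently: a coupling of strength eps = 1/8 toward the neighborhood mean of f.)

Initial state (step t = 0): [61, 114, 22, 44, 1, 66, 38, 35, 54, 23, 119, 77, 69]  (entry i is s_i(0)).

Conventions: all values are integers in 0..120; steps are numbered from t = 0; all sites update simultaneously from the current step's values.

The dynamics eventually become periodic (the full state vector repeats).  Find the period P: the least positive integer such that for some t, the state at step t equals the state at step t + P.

Answer: 2
Key observation: The state at step 39, [110, 110, 110, 110, 110, 110, 110, 110, 110, 110, 110, 110, 110], reappears at step 41 — and no state repeats earlier — so the cycle the system enters has period 2.

Derivation:
t=0: [61, 114, 22, 44, 1, 66, 38, 35, 54, 23, 119, 77, 69]
t=1: [27, 99, 45, 92, 96, 27, 82, 74, 13, 45, 91, 22, 21]
t=2: [50, 110, 95, 4, 114, 56, 16, 17, 22, 96, 8, 40, 39]
t=3: [108, 102, 109, 106, 102, 21, 33, 34, 50, 112, 13, 87, 88]
t=4: [102, 110, 105, 103, 108, 41, 74, 73, 116, 103, 22, 13, 14]
t=5: [105, 104, 106, 103, 106, 90, 23, 21, 105, 106, 46, 22, 30]
t=6: [108, 107, 108, 106, 105, 14, 50, 42, 111, 107, 101, 47, 65]
t=7: [107, 107, 110, 107, 108, 27, 116, 98, 107, 106, 111, 109, 29]
t=8: [108, 108, 107, 108, 108, 60, 104, 115, 109, 109, 105, 109, 64]
t=9: [107, 107, 110, 107, 107, 32, 112, 104, 109, 106, 109, 109, 30]
t=10: [108, 108, 108, 108, 108, 72, 107, 112, 109, 109, 107, 109, 67]
t=11: [107, 107, 109, 107, 107, 24, 109, 107, 109, 106, 107, 109, 27]
t=12: [108, 108, 109, 108, 107, 53, 109, 109, 109, 109, 107, 109, 59]
t=13: [107, 106, 109, 107, 106, 15, 109, 109, 109, 106, 106, 109, 29]
t=14: [108, 108, 109, 108, 108, 31, 109, 109, 109, 109, 108, 109, 63]
t=15: [107, 108, 109, 107, 108, 68, 109, 109, 109, 106, 108, 109, 31]
t=16: [108, 107, 109, 108, 107, 29, 109, 109, 109, 109, 107, 109, 68]
t=17: [107, 108, 109, 107, 108, 63, 109, 109, 109, 106, 108, 109, 28]
t=18: [108, 107, 109, 108, 107, 31, 109, 109, 109, 109, 107, 109, 61]
t=19: [107, 108, 109, 107, 108, 68, 109, 109, 109, 106, 108, 109, 33]
t=20: [108, 107, 109, 108, 107, 29, 109, 109, 109, 109, 107, 109, 73]
t=21: [106, 108, 109, 106, 108, 63, 109, 109, 109, 106, 108, 109, 25]
t=22: [108, 107, 109, 108, 107, 31, 109, 109, 109, 108, 107, 109, 53]
t=23: [106, 108, 109, 106, 108, 68, 109, 109, 109, 106, 108, 109, 16]
t=24: [108, 107, 109, 108, 107, 27, 109, 109, 109, 108, 107, 109, 32]
t=25: [108, 108, 109, 108, 108, 60, 109, 109, 109, 108, 108, 109, 72]
t=26: [107, 107, 109, 106, 107, 32, 109, 109, 109, 107, 107, 109, 25]
t=27: [108, 108, 109, 108, 108, 72, 109, 109, 109, 108, 108, 109, 55]
t=28: [106, 107, 109, 106, 107, 24, 109, 109, 109, 106, 107, 109, 20]
t=29: [108, 108, 109, 108, 107, 52, 109, 109, 109, 108, 108, 109, 43]
t=30: [109, 106, 109, 109, 106, 16, 109, 109, 109, 109, 106, 109, 97]
t=31: [109, 108, 109, 109, 108, 35, 109, 109, 109, 109, 108, 109, 114]
t=32: [108, 108, 109, 108, 108, 80, 109, 109, 109, 108, 108, 109, 104]
t=33: [110, 106, 109, 110, 106, 22, 109, 109, 109, 110, 106, 109, 109]
t=34: [108, 108, 109, 108, 108, 49, 109, 108, 108, 108, 108, 109, 106]
t=35: [110, 110, 109, 110, 110, 114, 109, 109, 109, 110, 110, 109, 111]
t=36: [108, 107, 108, 108, 107, 105, 108, 108, 108, 108, 107, 108, 107]
t=37: [110, 110, 110, 110, 110, 111, 110, 110, 110, 110, 110, 110, 110]
t=38: [108, 107, 108, 108, 107, 107, 108, 108, 108, 108, 107, 108, 107]
t=39: [110, 110, 110, 110, 110, 110, 110, 110, 110, 110, 110, 110, 110]
t=40: [108, 108, 108, 108, 108, 108, 108, 108, 108, 108, 108, 108, 108]
t=41: [110, 110, 110, 110, 110, 110, 110, 110, 110, 110, 110, 110, 110]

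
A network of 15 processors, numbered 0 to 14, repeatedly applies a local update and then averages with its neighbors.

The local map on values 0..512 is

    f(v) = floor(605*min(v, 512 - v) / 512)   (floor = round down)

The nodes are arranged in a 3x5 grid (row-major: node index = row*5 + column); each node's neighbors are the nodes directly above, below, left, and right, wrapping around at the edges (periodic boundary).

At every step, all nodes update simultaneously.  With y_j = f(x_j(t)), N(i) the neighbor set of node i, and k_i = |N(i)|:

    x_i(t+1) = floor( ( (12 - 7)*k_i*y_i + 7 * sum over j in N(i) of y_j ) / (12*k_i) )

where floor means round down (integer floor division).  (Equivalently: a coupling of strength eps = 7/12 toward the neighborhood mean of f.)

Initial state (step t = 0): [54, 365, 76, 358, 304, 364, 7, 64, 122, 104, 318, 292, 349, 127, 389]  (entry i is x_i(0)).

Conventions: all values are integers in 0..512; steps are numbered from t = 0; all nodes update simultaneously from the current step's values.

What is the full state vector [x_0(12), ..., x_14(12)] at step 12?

Answer: [252, 257, 259, 253, 251, 252, 257, 259, 254, 252, 252, 257, 259, 253, 251]

Derivation:
t=0: [54, 365, 76, 358, 304, 364, 7, 64, 122, 104, 318, 292, 349, 127, 389]
t=1: [145, 133, 127, 167, 176, 134, 102, 94, 137, 154, 188, 195, 163, 159, 169]
t=2: [179, 163, 158, 184, 195, 167, 145, 137, 165, 181, 203, 196, 178, 187, 199]
t=3: [213, 196, 191, 211, 223, 203, 185, 178, 199, 213, 227, 214, 203, 216, 229]
t=4: [250, 234, 229, 246, 258, 243, 226, 221, 238, 251, 259, 244, 236, 251, 263]
t=5: [292, 278, 273, 288, 296, 288, 273, 268, 283, 292, 293, 283, 278, 290, 296]
t=6: [261, 274, 278, 265, 257, 264, 277, 281, 268, 260, 260, 271, 275, 264, 257]
t=7: [294, 282, 278, 290, 298, 292, 280, 276, 288, 296, 294, 283, 280, 291, 298]
t=8: [258, 269, 273, 262, 254, 260, 271, 274, 264, 256, 258, 269, 272, 262, 254]
t=9: [297, 287, 284, 293, 299, 296, 286, 283, 293, 299, 297, 287, 284, 293, 299]
t=10: [255, 264, 266, 258, 252, 255, 265, 267, 258, 252, 255, 264, 266, 258, 252]
t=11: [299, 293, 291, 298, 298, 298, 292, 291, 297, 298, 299, 293, 291, 298, 298]
t=12: [252, 257, 259, 253, 251, 252, 257, 259, 254, 252, 252, 257, 259, 253, 251]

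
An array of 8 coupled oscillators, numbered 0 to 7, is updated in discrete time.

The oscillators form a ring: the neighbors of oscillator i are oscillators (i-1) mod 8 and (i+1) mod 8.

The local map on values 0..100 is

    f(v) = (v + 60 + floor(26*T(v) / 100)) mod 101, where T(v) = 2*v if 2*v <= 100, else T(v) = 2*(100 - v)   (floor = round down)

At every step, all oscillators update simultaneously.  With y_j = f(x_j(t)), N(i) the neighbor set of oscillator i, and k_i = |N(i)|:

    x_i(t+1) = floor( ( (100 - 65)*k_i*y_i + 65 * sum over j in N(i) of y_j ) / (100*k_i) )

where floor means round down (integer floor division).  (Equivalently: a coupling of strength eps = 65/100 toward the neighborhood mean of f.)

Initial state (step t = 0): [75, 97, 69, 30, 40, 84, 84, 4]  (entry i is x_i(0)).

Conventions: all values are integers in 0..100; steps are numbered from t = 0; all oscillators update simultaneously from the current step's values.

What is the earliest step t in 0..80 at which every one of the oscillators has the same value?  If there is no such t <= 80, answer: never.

Answer: 25
Key observation: Synchronization is absorbing here: once all oscillators are equal they stay equal, and step 25 is the first all-equal step.

Derivation:
t=0: [75, 97, 69, 30, 40, 84, 84, 4]  (not all equal)
t=1: [56, 49, 35, 21, 24, 40, 55, 54]  (not all equal)
t=2: [35, 27, 44, 66, 69, 49, 30, 36]  (not all equal)
t=3: [8, 12, 22, 37, 39, 27, 16, 9]  (not all equal)
t=4: [74, 80, 62, 41, 11, 33, 53, 76]  (not all equal)
t=5: [47, 45, 36, 45, 36, 39, 30, 43]  (not all equal)
t=6: [27, 23, 22, 17, 19, 11, 15, 19]  (not all equal)
t=7: [59, 63, 90, 88, 83, 81, 82, 57]  (not all equal)
t=8: [39, 44, 49, 52, 50, 49, 45, 42]  (not all equal)
t=9: [21, 25, 31, 34, 34, 31, 27, 22]  (not all equal)
t=10: [93, 65, 37, 8, 8, 5, 32, 62]  (not all equal)
t=11: [45, 37, 42, 53, 70, 49, 37, 34]  (not all equal)
t=12: [17, 21, 24, 34, 37, 30, 19, 17]  (not all equal)
t=13: [86, 90, 66, 39, 9, 34, 59, 85]  (not all equal)
t=14: [52, 49, 38, 43, 34, 39, 33, 47]  (not all equal)
t=15: [32, 28, 24, 16, 17, 12, 18, 24]  (not all equal)
t=16: [33, 33, 61, 88, 82, 83, 87, 64]  (not all equal)
t=17: [19, 19, 34, 47, 50, 50, 47, 34]  (not all equal)
t=18: [62, 62, 41, 25, 33, 33, 25, 41]  (not all equal)
t=19: [33, 33, 52, 44, 37, 37, 44, 52]  (not all equal)
t=20: [17, 17, 23, 25, 18, 18, 25, 23]  (not all equal)
t=21: [87, 87, 92, 93, 90, 90, 93, 92]  (not all equal)
t=22: [52, 52, 54, 54, 54, 54, 54, 54]  (not all equal)
t=23: [35, 35, 35, 36, 36, 36, 36, 35]  (not all equal)
t=24: [12, 12, 12, 12, 13, 13, 12, 12]  (not all equal)
t=25: [78, 78, 78, 78, 78, 78, 78, 78]  (all equal)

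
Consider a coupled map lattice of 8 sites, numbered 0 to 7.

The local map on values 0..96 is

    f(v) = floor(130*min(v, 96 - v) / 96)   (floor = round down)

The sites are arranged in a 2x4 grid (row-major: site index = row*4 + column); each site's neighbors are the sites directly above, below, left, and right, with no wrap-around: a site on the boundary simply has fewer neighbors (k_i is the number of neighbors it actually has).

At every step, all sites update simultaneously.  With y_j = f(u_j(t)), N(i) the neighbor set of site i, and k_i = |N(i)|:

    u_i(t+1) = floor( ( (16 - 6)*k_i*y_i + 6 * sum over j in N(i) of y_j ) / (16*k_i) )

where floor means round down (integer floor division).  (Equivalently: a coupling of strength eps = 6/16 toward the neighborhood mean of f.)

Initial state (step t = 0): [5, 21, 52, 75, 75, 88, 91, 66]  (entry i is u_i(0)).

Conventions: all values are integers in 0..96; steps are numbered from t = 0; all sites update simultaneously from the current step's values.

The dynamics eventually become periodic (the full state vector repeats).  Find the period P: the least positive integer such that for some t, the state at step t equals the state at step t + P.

Answer: 2
Key observation: The state at step 17, [62, 62, 62, 62, 62, 62, 62, 62], reappears at step 19 — and no state repeats earlier — so the cycle the system enters has period 2.

Derivation:
t=0: [5, 21, 52, 75, 75, 88, 91, 66]
t=1: [14, 26, 44, 36, 20, 14, 17, 31]
t=2: [22, 33, 50, 48, 23, 21, 29, 38]
t=3: [32, 42, 57, 61, 30, 31, 42, 51]
t=4: [44, 52, 52, 50, 40, 44, 54, 56]
t=5: [58, 59, 59, 59, 55, 58, 56, 55]
t=6: [51, 50, 50, 50, 53, 51, 53, 53]
t=7: [60, 61, 61, 61, 58, 59, 58, 58]
t=8: [48, 47, 47, 47, 50, 49, 50, 50]
t=9: [64, 63, 62, 62, 62, 62, 62, 62]
t=10: [43, 44, 45, 46, 45, 45, 46, 46]
t=11: [58, 59, 60, 61, 59, 60, 61, 62]
t=12: [50, 49, 48, 47, 49, 48, 47, 46]
t=13: [62, 63, 64, 63, 63, 64, 63, 62]
t=14: [45, 44, 43, 44, 44, 43, 44, 45]
t=15: [59, 58, 58, 59, 59, 58, 58, 59]
t=16: [50, 50, 50, 50, 50, 50, 50, 50]
t=17: [62, 62, 62, 62, 62, 62, 62, 62]
t=18: [46, 46, 46, 46, 46, 46, 46, 46]
t=19: [62, 62, 62, 62, 62, 62, 62, 62]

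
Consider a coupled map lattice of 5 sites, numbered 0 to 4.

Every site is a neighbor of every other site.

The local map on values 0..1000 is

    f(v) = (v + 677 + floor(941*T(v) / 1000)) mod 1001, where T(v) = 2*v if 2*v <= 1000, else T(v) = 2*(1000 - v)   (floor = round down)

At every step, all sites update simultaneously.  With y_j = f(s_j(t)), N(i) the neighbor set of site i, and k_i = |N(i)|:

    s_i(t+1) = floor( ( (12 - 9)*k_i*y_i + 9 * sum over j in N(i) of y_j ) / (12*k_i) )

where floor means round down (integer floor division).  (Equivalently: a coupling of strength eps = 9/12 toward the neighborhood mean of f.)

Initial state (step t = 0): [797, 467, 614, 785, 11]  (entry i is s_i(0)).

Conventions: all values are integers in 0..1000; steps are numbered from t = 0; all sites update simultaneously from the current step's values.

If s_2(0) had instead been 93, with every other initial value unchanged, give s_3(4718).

Answer: s_3(4718) = 830
Key observation: The state at step 31, [825, 825, 825, 825, 825], reappears at step 33: the system is in a cycle of period 2 from step 31 on.  Therefore the state at step 4718 equals the state at step 31 + ((4718 - 31) mod 2) = 32, which is [830, 830, 830, 830, 830].

Derivation:
t=0: [797, 467, 93, 785, 11]
t=1: [689, 637, 695, 690, 680]
t=2: [959, 961, 958, 958, 959]
t=3: [712, 711, 712, 712, 712]
t=4: [930, 930, 930, 930, 930]
t=5: [737, 737, 737, 737, 737]
t=6: [907, 907, 907, 907, 907]
t=7: [758, 758, 758, 758, 758]
t=8: [889, 889, 889, 889, 889]
t=9: [773, 773, 773, 773, 773]
t=10: [876, 876, 876, 876, 876]
t=11: [785, 785, 785, 785, 785]
t=12: [865, 865, 865, 865, 865]
t=13: [795, 795, 795, 795, 795]
t=14: [856, 856, 856, 856, 856]
t=15: [803, 803, 803, 803, 803]
t=16: [849, 849, 849, 849, 849]
t=17: [809, 809, 809, 809, 809]
t=18: [844, 844, 844, 844, 844]
t=19: [813, 813, 813, 813, 813]
t=20: [840, 840, 840, 840, 840]
t=21: [817, 817, 817, 817, 817]
t=22: [837, 837, 837, 837, 837]
t=23: [819, 819, 819, 819, 819]
t=24: [835, 835, 835, 835, 835]
t=25: [821, 821, 821, 821, 821]
t=26: [833, 833, 833, 833, 833]
t=27: [823, 823, 823, 823, 823]
t=28: [832, 832, 832, 832, 832]
t=29: [824, 824, 824, 824, 824]
t=30: [831, 831, 831, 831, 831]
t=31: [825, 825, 825, 825, 825]
t=32: [830, 830, 830, 830, 830]
t=33: [825, 825, 825, 825, 825]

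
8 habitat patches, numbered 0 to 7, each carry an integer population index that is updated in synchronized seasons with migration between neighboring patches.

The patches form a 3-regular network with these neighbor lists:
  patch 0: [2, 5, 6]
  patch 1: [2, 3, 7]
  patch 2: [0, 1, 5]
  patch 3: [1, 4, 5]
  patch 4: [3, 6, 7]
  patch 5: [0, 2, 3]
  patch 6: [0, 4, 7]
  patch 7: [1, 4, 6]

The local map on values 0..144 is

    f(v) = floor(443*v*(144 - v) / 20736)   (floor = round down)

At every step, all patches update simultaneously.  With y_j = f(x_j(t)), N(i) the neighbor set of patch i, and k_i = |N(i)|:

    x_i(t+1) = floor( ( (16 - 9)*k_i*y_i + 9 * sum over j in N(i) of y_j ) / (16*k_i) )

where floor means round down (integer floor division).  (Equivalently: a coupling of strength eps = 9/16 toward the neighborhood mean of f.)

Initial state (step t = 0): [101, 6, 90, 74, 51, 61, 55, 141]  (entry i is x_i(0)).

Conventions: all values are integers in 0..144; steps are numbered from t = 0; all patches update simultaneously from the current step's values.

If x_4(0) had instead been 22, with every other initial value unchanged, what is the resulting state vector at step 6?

Simulating step by step:
t=0: [101, 6, 90, 74, 22, 61, 55, 141]
t=1: [99, 49, 85, 82, 66, 104, 75, 37]
t=2: [98, 99, 99, 102, 104, 96, 102, 96]
t=3: [95, 94, 95, 92, 91, 95, 92, 94]
t=4: [99, 100, 99, 101, 102, 99, 101, 100]
t=5: [94, 93, 94, 92, 91, 94, 92, 93]
t=6: [100, 101, 100, 101, 102, 100, 101, 101]

Answer: [100, 101, 100, 101, 102, 100, 101, 101]
Key observation: This trace re-runs the system from the modified initial state.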